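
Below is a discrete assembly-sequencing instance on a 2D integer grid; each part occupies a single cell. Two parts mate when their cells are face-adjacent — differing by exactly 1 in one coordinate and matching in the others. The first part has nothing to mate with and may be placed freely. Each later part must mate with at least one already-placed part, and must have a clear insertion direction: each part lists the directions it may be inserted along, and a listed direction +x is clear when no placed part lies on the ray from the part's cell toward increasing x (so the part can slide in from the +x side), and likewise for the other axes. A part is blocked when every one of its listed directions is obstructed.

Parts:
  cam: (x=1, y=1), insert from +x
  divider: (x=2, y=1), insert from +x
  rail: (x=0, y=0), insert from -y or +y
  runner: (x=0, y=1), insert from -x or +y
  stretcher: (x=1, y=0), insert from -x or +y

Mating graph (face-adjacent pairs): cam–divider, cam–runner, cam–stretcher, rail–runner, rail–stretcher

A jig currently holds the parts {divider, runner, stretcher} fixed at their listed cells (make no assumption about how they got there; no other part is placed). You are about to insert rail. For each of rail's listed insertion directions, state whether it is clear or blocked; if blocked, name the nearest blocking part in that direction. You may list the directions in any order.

-y: ray from rail(0, 0) has no placed part ⇒ clear
+y: nearest on ray is runner@(0, 1) ⇒ blocked

+y: blocked by runner; -y: clear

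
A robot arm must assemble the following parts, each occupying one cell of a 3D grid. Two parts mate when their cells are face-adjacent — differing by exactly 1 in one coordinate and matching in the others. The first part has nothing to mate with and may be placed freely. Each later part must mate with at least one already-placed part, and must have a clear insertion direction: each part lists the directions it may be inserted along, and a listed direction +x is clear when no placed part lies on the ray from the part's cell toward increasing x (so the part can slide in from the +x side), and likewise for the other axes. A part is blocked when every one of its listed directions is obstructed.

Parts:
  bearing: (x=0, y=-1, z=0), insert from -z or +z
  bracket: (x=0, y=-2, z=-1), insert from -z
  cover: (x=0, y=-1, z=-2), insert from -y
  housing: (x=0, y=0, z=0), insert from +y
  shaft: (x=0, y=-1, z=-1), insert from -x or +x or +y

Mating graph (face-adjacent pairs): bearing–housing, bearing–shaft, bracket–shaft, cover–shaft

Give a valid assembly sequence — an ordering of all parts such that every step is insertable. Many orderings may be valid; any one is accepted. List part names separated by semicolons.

housing; bearing; shaft; bracket; cover

1. housing@(0, 0, 0) [+y clear] — {housing}
2. bearing@(0, -1, 0) [-z clear] — {bearing, housing}
3. shaft@(0, -1, -1) [-x clear] — {bearing, housing, shaft}
4. bracket@(0, -2, -1) [-z clear] — {bearing, bracket, housing, shaft}
5. cover@(0, -1, -2) [-y clear] — {bearing, bracket, cover, housing, shaft}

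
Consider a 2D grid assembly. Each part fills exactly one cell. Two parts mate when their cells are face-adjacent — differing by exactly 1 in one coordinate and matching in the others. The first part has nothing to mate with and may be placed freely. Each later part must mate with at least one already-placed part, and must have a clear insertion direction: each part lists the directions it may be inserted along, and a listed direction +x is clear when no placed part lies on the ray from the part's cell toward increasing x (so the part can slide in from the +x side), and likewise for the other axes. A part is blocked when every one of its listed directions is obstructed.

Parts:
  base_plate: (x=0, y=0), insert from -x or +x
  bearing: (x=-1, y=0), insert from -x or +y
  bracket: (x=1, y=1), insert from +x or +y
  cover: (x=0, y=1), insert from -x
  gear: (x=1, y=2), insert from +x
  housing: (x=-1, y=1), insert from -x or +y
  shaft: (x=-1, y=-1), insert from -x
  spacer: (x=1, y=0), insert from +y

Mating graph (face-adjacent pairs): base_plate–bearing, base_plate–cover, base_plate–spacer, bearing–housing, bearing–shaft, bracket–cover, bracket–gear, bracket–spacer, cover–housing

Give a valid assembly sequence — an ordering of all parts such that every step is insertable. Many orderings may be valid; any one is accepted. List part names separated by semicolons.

spacer; base_plate; bearing; cover; housing; shaft; bracket; gear

1. spacer@(1, 0) [+y clear] — {spacer}
2. base_plate@(0, 0) [-x clear] — {base_plate, spacer}
3. bearing@(-1, 0) [-x clear] — {base_plate, bearing, spacer}
4. cover@(0, 1) [-x clear] — {base_plate, bearing, cover, spacer}
5. housing@(-1, 1) [-x clear] — {base_plate, bearing, cover, housing, spacer}
6. shaft@(-1, -1) [-x clear] — {base_plate, bearing, cover, housing, shaft, spacer}
7. bracket@(1, 1) [+x clear] — {base_plate, bearing, bracket, cover, housing, shaft, spacer}
8. gear@(1, 2) [+x clear] — {base_plate, bearing, bracket, cover, gear, housing, shaft, spacer}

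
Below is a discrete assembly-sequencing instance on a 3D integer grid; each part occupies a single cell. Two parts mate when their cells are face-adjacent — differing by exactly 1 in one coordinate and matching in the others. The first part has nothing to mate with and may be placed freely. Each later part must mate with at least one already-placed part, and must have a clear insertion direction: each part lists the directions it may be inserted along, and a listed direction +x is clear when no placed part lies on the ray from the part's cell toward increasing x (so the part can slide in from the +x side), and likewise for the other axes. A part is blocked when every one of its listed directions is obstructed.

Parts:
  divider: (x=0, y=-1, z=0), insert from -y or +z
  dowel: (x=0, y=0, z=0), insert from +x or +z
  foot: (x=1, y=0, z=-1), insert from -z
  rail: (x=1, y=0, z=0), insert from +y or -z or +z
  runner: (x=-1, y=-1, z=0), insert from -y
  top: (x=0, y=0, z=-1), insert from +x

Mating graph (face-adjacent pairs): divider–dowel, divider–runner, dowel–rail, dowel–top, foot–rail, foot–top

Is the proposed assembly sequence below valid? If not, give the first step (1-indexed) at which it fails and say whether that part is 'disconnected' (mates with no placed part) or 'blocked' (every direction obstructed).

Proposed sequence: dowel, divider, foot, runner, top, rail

1. dowel@(0, 0, 0) [+x clear] — {dowel}
2. divider@(0, -1, 0) [-y clear] — {divider, dowel}
3. foot@(1, 0, -1) — no placed neighbour ⇒ disconnected

Invalid at step 3 (disconnected)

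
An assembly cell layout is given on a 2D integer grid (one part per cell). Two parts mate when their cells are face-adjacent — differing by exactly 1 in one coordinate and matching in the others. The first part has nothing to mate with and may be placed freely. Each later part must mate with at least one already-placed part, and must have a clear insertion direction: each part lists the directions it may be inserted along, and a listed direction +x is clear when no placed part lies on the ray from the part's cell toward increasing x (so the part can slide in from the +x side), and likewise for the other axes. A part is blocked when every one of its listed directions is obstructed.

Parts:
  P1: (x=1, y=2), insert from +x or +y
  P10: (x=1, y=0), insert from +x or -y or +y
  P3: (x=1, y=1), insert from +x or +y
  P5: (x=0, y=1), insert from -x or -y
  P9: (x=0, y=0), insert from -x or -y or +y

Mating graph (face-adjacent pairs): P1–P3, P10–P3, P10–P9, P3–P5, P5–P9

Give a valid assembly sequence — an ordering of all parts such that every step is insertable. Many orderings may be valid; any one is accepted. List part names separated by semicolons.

P10; P9; P5; P3; P1

1. P10@(1, 0) [+x clear] — {P10}
2. P9@(0, 0) [-x clear] — {P10, P9}
3. P5@(0, 1) [-x clear] — {P10, P5, P9}
4. P3@(1, 1) [+x clear] — {P10, P3, P5, P9}
5. P1@(1, 2) [+x clear] — {P1, P10, P3, P5, P9}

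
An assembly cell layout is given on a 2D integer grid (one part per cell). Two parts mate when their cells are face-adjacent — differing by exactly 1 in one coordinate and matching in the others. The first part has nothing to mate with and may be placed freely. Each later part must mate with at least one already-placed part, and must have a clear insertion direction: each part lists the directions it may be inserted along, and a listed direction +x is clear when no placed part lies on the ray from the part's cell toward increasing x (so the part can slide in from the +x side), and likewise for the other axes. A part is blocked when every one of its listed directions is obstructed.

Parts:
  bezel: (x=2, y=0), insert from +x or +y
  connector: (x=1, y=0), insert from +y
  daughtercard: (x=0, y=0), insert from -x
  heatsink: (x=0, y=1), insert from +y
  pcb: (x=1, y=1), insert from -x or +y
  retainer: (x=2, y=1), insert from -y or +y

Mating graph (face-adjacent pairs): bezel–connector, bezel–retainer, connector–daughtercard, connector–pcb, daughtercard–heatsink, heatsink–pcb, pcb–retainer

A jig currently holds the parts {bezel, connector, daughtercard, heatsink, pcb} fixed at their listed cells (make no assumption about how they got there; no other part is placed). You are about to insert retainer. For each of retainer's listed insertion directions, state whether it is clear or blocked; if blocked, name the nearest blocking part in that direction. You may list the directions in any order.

-y: nearest on ray is bezel@(2, 0) ⇒ blocked
+y: ray from retainer(2, 1) has no placed part ⇒ clear

+y: clear; -y: blocked by bezel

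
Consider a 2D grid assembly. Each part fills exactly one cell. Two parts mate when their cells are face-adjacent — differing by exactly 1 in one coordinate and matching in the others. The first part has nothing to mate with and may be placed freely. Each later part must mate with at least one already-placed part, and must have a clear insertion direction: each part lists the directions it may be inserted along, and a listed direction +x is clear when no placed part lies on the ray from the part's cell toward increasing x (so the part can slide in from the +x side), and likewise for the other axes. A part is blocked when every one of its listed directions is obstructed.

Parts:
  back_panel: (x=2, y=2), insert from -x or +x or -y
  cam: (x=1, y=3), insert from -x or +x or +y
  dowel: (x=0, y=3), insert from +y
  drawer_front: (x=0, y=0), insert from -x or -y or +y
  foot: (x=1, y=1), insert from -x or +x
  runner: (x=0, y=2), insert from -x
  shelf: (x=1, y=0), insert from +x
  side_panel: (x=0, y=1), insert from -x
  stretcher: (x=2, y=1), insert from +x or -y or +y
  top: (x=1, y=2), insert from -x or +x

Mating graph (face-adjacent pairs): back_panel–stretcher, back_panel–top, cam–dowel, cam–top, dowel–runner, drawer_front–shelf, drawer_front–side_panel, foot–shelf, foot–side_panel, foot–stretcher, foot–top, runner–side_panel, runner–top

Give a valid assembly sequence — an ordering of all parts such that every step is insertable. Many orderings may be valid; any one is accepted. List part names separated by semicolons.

dowel; cam; top; back_panel; stretcher; foot; side_panel; shelf; drawer_front; runner

1. dowel@(0, 3) [+y clear] — {dowel}
2. cam@(1, 3) [+x clear] — {cam, dowel}
3. top@(1, 2) [-x clear] — {cam, dowel, top}
4. back_panel@(2, 2) [+x clear] — {back_panel, cam, dowel, top}
5. stretcher@(2, 1) [+x clear] — {back_panel, cam, dowel, stretcher, top}
6. foot@(1, 1) [-x clear] — {back_panel, cam, dowel, foot, stretcher, top}
7. side_panel@(0, 1) [-x clear] — {back_panel, cam, dowel, foot, side_panel, stretcher, top}
8. shelf@(1, 0) [+x clear] — {back_panel, cam, dowel, foot, shelf, side_panel, stretcher, top}
9. drawer_front@(0, 0) [-x clear] — {back_panel, cam, dowel, drawer_front, foot, shelf, side_panel, stretcher, top}
10. runner@(0, 2) [-x clear] — {back_panel, cam, dowel, drawer_front, foot, runner, shelf, side_panel, stretcher, top}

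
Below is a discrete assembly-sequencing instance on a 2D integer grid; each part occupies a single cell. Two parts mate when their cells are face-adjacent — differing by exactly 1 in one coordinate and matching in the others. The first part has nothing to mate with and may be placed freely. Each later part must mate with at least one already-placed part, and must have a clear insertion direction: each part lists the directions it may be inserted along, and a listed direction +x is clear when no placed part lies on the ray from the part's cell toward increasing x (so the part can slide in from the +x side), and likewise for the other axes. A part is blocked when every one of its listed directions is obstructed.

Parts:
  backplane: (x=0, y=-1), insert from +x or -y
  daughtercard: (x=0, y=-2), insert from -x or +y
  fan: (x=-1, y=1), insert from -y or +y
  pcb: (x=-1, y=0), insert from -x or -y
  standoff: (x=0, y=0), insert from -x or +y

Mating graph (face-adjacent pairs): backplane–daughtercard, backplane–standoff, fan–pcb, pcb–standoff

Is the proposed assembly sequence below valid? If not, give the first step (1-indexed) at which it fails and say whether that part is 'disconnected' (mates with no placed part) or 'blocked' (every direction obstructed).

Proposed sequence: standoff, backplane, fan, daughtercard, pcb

Invalid at step 3 (disconnected)

1. standoff@(0, 0) [-x clear] — {standoff}
2. backplane@(0, -1) [+x clear] — {backplane, standoff}
3. fan@(-1, 1) — no placed neighbour ⇒ disconnected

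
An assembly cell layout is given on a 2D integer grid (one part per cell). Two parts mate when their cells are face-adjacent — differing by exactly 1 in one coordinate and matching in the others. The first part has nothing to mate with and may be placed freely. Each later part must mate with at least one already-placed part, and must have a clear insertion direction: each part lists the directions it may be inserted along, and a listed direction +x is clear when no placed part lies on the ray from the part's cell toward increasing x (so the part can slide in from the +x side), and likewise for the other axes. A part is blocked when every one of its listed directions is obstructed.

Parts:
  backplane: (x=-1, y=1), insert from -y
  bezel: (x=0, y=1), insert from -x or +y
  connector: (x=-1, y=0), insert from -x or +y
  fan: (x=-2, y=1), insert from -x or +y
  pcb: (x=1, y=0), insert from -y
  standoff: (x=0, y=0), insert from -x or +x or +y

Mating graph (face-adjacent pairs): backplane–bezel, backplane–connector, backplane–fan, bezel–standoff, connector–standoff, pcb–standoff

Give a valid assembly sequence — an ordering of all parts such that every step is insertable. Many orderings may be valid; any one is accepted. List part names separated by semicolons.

pcb; standoff; bezel; backplane; fan; connector

1. pcb@(1, 0) [-y clear] — {pcb}
2. standoff@(0, 0) [-x clear] — {pcb, standoff}
3. bezel@(0, 1) [-x clear] — {bezel, pcb, standoff}
4. backplane@(-1, 1) [-y clear] — {backplane, bezel, pcb, standoff}
5. fan@(-2, 1) [-x clear] — {backplane, bezel, fan, pcb, standoff}
6. connector@(-1, 0) [-x clear] — {backplane, bezel, connector, fan, pcb, standoff}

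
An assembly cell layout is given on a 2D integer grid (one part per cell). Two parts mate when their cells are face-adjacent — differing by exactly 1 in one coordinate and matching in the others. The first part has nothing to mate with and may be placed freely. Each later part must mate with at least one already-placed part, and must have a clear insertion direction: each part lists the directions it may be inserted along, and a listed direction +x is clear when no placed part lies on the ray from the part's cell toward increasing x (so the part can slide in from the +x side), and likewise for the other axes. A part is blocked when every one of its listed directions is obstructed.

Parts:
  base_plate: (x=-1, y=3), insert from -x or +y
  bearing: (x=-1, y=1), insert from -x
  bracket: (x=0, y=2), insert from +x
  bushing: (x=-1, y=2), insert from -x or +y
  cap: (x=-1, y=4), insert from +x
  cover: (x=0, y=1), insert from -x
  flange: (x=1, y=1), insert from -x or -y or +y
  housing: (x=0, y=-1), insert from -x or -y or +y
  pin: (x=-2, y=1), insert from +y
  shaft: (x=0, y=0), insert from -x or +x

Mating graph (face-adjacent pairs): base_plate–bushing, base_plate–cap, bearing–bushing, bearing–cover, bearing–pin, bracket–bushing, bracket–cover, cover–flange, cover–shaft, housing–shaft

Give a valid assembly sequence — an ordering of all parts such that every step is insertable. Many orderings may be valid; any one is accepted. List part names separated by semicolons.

base_plate; bushing; cap; bracket; cover; shaft; housing; flange; bearing; pin

1. base_plate@(-1, 3) [-x clear] — {base_plate}
2. bushing@(-1, 2) [-x clear] — {base_plate, bushing}
3. cap@(-1, 4) [+x clear] — {base_plate, bushing, cap}
4. bracket@(0, 2) [+x clear] — {base_plate, bracket, bushing, cap}
5. cover@(0, 1) [-x clear] — {base_plate, bracket, bushing, cap, cover}
6. shaft@(0, 0) [-x clear] — {base_plate, bracket, bushing, cap, cover, shaft}
7. housing@(0, -1) [-x clear] — {base_plate, bracket, bushing, cap, cover, housing, shaft}
8. flange@(1, 1) [-y clear] — {base_plate, bracket, bushing, cap, cover, flange, housing, shaft}
9. bearing@(-1, 1) [-x clear] — {base_plate, bearing, bracket, bushing, cap, cover, flange, housing, shaft}
10. pin@(-2, 1) [+y clear] — {base_plate, bearing, bracket, bushing, cap, cover, flange, housing, pin, shaft}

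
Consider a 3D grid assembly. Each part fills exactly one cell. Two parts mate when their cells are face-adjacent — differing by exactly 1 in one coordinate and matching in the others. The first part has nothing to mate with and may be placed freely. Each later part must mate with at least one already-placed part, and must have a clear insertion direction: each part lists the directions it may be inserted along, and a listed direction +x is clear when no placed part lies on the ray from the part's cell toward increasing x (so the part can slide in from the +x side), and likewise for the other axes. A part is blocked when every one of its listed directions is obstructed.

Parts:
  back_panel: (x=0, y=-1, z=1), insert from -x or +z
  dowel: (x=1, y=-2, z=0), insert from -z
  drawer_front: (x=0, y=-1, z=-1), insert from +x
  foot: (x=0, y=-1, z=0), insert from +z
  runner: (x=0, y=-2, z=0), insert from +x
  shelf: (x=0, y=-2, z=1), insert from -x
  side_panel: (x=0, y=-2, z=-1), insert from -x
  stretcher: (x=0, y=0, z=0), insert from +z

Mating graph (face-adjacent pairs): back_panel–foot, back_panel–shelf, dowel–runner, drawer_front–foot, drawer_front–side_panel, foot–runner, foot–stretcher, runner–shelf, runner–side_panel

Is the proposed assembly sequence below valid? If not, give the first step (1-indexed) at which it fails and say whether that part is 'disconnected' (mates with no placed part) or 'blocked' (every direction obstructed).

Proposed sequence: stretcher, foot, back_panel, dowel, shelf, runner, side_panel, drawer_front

1. stretcher@(0, 0, 0) [+z clear] — {stretcher}
2. foot@(0, -1, 0) [+z clear] — {foot, stretcher}
3. back_panel@(0, -1, 1) [-x clear] — {back_panel, foot, stretcher}
4. dowel@(1, -2, 0) — no placed neighbour ⇒ disconnected

Invalid at step 4 (disconnected)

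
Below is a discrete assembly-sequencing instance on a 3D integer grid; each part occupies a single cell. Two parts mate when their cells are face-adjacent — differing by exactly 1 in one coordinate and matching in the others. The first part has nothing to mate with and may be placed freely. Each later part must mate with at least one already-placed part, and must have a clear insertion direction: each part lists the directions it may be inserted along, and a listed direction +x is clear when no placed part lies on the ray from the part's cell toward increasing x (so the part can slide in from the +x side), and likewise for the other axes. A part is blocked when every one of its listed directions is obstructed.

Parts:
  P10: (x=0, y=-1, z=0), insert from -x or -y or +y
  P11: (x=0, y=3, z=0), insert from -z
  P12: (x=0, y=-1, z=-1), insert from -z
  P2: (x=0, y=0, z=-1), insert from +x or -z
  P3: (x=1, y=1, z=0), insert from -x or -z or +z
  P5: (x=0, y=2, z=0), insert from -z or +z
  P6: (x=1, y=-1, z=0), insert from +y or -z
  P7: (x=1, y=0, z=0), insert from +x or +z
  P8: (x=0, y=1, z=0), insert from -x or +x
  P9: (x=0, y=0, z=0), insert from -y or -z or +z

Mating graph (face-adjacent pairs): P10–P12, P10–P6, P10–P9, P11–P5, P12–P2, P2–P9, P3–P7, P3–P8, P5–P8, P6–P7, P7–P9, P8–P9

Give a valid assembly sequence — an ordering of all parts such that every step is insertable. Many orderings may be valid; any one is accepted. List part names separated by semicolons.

1. P5@(0, 2, 0) [-z clear] — {P5}
2. P8@(0, 1, 0) [-x clear] — {P5, P8}
3. P3@(1, 1, 0) [-z clear] — {P3, P5, P8}
4. P7@(1, 0, 0) [+x clear] — {P3, P5, P7, P8}
5. P9@(0, 0, 0) [-y clear] — {P3, P5, P7, P8, P9}
6. P10@(0, -1, 0) [-x clear] — {P10, P3, P5, P7, P8, P9}
7. P2@(0, 0, -1) [+x clear] — {P10, P2, P3, P5, P7, P8, P9}
8. P12@(0, -1, -1) [-z clear] — {P10, P12, P2, P3, P5, P7, P8, P9}
9. P11@(0, 3, 0) [-z clear] — {P10, P11, P12, P2, P3, P5, P7, P8, P9}
10. P6@(1, -1, 0) [-z clear] — {P10, P11, P12, P2, P3, P5, P6, P7, P8, P9}

P5; P8; P3; P7; P9; P10; P2; P12; P11; P6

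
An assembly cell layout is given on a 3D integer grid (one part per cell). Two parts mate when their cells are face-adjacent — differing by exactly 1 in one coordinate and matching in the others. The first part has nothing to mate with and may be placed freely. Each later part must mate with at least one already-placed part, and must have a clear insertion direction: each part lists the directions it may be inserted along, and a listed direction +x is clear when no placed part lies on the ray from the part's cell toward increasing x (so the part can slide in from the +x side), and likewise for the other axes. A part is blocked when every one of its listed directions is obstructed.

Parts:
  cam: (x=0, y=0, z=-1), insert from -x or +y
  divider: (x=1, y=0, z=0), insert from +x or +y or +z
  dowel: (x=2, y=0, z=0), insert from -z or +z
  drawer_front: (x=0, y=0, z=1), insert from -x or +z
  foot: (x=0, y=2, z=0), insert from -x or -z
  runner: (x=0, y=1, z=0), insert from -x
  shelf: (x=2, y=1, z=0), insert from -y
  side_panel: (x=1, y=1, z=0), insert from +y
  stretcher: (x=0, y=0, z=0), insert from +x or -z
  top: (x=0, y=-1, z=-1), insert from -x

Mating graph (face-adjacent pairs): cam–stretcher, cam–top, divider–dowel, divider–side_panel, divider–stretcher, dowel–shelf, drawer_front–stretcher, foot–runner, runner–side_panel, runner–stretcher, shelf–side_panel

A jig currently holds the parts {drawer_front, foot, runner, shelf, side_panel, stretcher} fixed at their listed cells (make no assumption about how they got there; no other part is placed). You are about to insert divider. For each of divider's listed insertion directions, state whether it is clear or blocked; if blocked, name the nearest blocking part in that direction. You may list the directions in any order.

+x: clear; +y: blocked by side_panel; +z: clear

+x: ray from divider(1, 0, 0) has no placed part ⇒ clear
+y: nearest on ray is side_panel@(1, 1, 0) ⇒ blocked
+z: ray from divider(1, 0, 0) has no placed part ⇒ clear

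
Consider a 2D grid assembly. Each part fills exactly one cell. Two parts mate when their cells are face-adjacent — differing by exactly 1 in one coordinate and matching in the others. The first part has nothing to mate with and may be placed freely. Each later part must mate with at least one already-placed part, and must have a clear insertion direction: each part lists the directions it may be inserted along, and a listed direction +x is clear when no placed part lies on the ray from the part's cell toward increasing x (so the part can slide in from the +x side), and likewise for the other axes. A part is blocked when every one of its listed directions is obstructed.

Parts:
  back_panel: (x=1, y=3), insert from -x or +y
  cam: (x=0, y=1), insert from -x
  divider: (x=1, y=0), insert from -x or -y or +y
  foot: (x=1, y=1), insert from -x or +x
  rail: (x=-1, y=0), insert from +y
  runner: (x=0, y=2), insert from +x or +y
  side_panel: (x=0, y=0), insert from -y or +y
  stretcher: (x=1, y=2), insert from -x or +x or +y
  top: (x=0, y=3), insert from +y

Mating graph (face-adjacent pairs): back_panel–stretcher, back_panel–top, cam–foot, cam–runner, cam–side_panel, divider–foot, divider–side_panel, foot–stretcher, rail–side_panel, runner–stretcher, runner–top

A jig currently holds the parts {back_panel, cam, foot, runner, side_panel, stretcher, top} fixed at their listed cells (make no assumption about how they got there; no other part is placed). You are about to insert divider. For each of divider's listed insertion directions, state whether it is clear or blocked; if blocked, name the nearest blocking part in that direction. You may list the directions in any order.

-x: nearest on ray is side_panel@(0, 0) ⇒ blocked
-y: ray from divider(1, 0) has no placed part ⇒ clear
+y: nearest on ray is foot@(1, 1) ⇒ blocked

+y: blocked by foot; -x: blocked by side_panel; -y: clear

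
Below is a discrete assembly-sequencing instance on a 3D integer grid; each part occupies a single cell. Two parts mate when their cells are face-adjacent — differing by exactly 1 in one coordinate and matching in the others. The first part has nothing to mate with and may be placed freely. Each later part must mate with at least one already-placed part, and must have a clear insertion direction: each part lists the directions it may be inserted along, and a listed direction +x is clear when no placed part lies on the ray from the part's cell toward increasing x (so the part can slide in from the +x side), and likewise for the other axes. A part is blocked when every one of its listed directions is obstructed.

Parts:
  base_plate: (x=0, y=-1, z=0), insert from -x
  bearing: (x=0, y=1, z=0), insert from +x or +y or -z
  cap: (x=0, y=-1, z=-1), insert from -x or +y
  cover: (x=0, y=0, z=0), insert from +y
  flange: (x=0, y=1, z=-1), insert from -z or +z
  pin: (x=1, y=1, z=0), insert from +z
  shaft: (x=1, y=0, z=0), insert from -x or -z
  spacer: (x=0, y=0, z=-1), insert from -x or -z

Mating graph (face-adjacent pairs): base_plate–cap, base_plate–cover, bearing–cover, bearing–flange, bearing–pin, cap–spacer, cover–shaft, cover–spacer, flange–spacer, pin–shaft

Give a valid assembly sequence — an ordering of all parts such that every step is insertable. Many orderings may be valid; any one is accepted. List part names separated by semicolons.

shaft; pin; cover; bearing; spacer; base_plate; flange; cap

1. shaft@(1, 0, 0) [-x clear] — {shaft}
2. pin@(1, 1, 0) [+z clear] — {pin, shaft}
3. cover@(0, 0, 0) [+y clear] — {cover, pin, shaft}
4. bearing@(0, 1, 0) [+y clear] — {bearing, cover, pin, shaft}
5. spacer@(0, 0, -1) [-x clear] — {bearing, cover, pin, shaft, spacer}
6. base_plate@(0, -1, 0) [-x clear] — {base_plate, bearing, cover, pin, shaft, spacer}
7. flange@(0, 1, -1) [-z clear] — {base_plate, bearing, cover, flange, pin, shaft, spacer}
8. cap@(0, -1, -1) [-x clear] — {base_plate, bearing, cap, cover, flange, pin, shaft, spacer}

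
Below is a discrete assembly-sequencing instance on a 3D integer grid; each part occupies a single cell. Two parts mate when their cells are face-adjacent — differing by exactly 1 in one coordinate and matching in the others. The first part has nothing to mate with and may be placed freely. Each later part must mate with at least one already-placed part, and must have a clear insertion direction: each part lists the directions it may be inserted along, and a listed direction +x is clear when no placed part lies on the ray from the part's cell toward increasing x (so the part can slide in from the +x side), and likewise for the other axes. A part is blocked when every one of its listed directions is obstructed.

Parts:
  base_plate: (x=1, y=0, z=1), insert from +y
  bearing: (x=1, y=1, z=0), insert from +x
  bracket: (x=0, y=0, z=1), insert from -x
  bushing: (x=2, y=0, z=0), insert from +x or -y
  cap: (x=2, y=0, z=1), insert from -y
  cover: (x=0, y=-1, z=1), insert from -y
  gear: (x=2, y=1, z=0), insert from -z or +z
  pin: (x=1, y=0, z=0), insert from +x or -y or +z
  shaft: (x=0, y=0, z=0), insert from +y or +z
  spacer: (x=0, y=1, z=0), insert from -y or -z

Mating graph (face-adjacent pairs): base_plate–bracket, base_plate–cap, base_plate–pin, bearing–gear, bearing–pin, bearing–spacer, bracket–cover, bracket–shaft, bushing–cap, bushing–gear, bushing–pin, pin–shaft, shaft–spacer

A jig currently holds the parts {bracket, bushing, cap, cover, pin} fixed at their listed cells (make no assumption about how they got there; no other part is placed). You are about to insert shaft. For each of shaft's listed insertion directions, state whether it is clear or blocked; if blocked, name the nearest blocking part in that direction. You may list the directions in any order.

+y: clear; +z: blocked by bracket

+y: ray from shaft(0, 0, 0) has no placed part ⇒ clear
+z: nearest on ray is bracket@(0, 0, 1) ⇒ blocked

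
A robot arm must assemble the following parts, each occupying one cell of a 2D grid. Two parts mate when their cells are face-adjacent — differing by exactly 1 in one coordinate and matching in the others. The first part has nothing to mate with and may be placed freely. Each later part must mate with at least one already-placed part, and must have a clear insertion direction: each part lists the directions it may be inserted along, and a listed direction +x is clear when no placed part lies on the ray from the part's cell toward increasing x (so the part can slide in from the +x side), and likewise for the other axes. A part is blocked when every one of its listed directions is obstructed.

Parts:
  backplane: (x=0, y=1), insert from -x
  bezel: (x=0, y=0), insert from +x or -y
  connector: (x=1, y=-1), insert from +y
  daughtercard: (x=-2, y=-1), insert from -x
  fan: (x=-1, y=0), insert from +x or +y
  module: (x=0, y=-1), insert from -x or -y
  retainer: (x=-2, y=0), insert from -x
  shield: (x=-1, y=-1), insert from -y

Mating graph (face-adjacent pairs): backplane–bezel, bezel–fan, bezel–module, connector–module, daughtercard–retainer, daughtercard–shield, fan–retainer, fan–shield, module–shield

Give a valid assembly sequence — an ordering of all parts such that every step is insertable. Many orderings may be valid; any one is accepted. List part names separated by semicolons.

1. backplane@(0, 1) [-x clear] — {backplane}
2. bezel@(0, 0) [+x clear] — {backplane, bezel}
3. fan@(-1, 0) [+y clear] — {backplane, bezel, fan}
4. retainer@(-2, 0) [-x clear] — {backplane, bezel, fan, retainer}
5. daughtercard@(-2, -1) [-x clear] — {backplane, bezel, daughtercard, fan, retainer}
6. shield@(-1, -1) [-y clear] — {backplane, bezel, daughtercard, fan, retainer, shield}
7. module@(0, -1) [-y clear] — {backplane, bezel, daughtercard, fan, module, retainer, shield}
8. connector@(1, -1) [+y clear] — {backplane, bezel, connector, daughtercard, fan, module, retainer, shield}

backplane; bezel; fan; retainer; daughtercard; shield; module; connector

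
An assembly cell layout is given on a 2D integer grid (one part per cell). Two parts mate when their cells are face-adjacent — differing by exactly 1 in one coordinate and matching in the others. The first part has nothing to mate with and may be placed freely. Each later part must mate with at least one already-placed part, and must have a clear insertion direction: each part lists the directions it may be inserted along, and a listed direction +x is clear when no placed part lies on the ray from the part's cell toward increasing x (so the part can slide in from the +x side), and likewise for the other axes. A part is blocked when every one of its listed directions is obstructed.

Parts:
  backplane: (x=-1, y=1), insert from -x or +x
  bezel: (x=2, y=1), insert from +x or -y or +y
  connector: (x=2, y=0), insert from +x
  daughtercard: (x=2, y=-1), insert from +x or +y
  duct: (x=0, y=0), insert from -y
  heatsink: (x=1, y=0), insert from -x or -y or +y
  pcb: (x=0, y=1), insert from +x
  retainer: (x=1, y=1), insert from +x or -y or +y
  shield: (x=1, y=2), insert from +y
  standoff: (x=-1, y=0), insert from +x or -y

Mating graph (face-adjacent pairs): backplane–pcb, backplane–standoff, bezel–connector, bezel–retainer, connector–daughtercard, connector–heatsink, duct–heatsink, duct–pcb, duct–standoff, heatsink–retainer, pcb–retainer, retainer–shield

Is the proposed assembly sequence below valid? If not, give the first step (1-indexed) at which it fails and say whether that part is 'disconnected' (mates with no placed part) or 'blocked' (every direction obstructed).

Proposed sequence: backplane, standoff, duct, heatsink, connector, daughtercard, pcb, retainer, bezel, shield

Valid

1. backplane@(-1, 1) [-x clear] — {backplane}
2. standoff@(-1, 0) [+x clear] — {backplane, standoff}
3. duct@(0, 0) [-y clear] — {backplane, duct, standoff}
4. heatsink@(1, 0) [-y clear] — {backplane, duct, heatsink, standoff}
5. connector@(2, 0) [+x clear] — {backplane, connector, duct, heatsink, standoff}
6. daughtercard@(2, -1) [+x clear] — {backplane, connector, daughtercard, duct, heatsink, standoff}
7. pcb@(0, 1) [+x clear] — {backplane, connector, daughtercard, duct, heatsink, pcb, standoff}
8. retainer@(1, 1) [+x clear] — {backplane, connector, daughtercard, duct, heatsink, pcb, retainer, standoff}
9. bezel@(2, 1) [+x clear] — {backplane, bezel, connector, daughtercard, duct, heatsink, pcb, retainer, standoff}
10. shield@(1, 2) [+y clear] — {backplane, bezel, connector, daughtercard, duct, heatsink, pcb, retainer, shield, standoff}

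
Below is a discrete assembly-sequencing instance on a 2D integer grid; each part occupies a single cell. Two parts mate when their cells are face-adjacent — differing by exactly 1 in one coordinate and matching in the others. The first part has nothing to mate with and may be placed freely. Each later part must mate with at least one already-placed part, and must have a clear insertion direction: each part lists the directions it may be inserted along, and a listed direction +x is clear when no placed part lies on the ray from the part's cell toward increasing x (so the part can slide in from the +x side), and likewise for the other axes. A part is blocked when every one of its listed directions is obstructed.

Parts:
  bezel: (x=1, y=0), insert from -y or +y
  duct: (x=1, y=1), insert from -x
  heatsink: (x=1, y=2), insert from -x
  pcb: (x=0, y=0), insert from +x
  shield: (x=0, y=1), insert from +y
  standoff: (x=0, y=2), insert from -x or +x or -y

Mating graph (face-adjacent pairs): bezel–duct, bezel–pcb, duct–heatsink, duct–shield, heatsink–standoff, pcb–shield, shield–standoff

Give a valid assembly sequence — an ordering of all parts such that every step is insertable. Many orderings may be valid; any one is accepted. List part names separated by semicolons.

1. pcb@(0, 0) [+x clear] — {pcb}
2. bezel@(1, 0) [-y clear] — {bezel, pcb}
3. duct@(1, 1) [-x clear] — {bezel, duct, pcb}
4. shield@(0, 1) [+y clear] — {bezel, duct, pcb, shield}
5. heatsink@(1, 2) [-x clear] — {bezel, duct, heatsink, pcb, shield}
6. standoff@(0, 2) [-x clear] — {bezel, duct, heatsink, pcb, shield, standoff}

pcb; bezel; duct; shield; heatsink; standoff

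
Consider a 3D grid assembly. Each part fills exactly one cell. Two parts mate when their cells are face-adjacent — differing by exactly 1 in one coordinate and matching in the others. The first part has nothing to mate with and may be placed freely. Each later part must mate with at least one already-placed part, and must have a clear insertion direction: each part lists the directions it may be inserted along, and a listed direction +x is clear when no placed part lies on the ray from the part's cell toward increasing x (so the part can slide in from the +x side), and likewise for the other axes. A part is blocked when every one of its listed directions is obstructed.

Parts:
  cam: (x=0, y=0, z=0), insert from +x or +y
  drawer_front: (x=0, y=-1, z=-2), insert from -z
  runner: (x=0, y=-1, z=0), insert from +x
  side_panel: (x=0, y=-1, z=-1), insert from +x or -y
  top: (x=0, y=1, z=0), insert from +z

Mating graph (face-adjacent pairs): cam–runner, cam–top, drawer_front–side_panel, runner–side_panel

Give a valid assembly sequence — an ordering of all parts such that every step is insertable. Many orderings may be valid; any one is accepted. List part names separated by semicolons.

side_panel; runner; cam; top; drawer_front

1. side_panel@(0, -1, -1) [+x clear] — {side_panel}
2. runner@(0, -1, 0) [+x clear] — {runner, side_panel}
3. cam@(0, 0, 0) [+x clear] — {cam, runner, side_panel}
4. top@(0, 1, 0) [+z clear] — {cam, runner, side_panel, top}
5. drawer_front@(0, -1, -2) [-z clear] — {cam, drawer_front, runner, side_panel, top}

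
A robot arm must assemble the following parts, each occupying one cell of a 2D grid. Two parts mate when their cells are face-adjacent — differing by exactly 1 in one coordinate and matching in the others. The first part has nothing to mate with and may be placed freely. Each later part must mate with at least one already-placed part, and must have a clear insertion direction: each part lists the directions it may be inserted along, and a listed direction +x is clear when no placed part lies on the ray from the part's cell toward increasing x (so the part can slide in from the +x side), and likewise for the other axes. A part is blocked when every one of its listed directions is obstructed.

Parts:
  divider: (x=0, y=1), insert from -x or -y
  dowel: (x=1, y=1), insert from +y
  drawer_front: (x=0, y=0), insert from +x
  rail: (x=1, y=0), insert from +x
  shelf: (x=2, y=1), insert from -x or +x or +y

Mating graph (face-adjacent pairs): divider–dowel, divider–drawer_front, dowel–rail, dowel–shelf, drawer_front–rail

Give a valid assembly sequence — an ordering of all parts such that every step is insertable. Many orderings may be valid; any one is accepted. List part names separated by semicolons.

dowel; divider; drawer_front; shelf; rail

1. dowel@(1, 1) [+y clear] — {dowel}
2. divider@(0, 1) [-x clear] — {divider, dowel}
3. drawer_front@(0, 0) [+x clear] — {divider, dowel, drawer_front}
4. shelf@(2, 1) [+x clear] — {divider, dowel, drawer_front, shelf}
5. rail@(1, 0) [+x clear] — {divider, dowel, drawer_front, rail, shelf}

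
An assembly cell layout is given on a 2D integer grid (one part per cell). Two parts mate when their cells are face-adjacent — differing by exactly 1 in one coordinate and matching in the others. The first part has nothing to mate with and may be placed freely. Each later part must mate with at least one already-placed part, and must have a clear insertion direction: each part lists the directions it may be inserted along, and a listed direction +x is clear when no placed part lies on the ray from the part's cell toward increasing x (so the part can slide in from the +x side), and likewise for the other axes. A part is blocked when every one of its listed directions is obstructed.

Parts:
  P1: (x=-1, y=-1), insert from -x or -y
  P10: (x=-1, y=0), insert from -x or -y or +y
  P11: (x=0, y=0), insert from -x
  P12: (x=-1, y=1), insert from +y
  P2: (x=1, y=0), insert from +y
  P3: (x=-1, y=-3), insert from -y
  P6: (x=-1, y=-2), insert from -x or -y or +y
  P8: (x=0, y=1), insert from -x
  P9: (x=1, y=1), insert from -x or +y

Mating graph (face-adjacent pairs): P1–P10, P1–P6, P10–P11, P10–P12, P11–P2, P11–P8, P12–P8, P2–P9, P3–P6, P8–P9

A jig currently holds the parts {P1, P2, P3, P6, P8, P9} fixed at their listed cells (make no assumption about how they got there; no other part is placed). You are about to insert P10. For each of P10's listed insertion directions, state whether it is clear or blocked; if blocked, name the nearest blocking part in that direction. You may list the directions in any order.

+y: clear; -x: clear; -y: blocked by P1

-x: ray from P10(-1, 0) has no placed part ⇒ clear
-y: nearest on ray is P1@(-1, -1) ⇒ blocked
+y: ray from P10(-1, 0) has no placed part ⇒ clear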